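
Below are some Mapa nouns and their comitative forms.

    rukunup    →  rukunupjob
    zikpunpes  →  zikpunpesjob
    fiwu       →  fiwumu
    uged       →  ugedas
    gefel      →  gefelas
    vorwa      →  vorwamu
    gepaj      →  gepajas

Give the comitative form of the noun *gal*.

galas

The alternation tracks the final sound of the stem — -job when the stem ends in a voiceless consonant (*rukunup*, *zikpunpes*); -as when the stem ends in a voiced consonant (*uged*, *gefel*, *gepaj*); -mu when the stem ends in a vowel (*fiwu*, *vorwa*).
Since the final sound of *gal* is /l/ (a voiced consonant), it takes -as, giving *galas*.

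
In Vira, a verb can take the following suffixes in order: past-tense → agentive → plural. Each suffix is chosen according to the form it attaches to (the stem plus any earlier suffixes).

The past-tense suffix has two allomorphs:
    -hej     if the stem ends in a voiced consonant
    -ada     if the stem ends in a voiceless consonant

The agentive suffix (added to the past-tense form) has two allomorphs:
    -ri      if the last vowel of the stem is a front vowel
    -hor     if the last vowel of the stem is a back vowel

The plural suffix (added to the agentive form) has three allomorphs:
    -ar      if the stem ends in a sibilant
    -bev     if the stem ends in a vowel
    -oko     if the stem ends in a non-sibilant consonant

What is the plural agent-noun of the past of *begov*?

*begov*: final consonant = /v/, voiced → -hej → *begovhej*.
The past-tense form *begovhej* — last vowel /e/ (a front vowel) → -ri → *begovhejri*.
The agentive form *begovhejri*: final sound = /i/, a vowel → -bev → *begovhejribev*.

begovhejribev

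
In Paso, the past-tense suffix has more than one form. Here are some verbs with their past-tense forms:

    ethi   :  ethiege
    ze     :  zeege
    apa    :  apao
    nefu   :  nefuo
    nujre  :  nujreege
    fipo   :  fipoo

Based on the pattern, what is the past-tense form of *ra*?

The pattern is front/back vowel harmony: -ege when the last vowel of the stem is a front vowel (*ethi*, *ze*, *nujre*); -o when the last vowel of the stem is a back vowel (*apa*, *nefu*, *fipo*).
The last vowel of *ra* is /a/, which is a back vowel, so the suffix is -o, giving *rao*.

rao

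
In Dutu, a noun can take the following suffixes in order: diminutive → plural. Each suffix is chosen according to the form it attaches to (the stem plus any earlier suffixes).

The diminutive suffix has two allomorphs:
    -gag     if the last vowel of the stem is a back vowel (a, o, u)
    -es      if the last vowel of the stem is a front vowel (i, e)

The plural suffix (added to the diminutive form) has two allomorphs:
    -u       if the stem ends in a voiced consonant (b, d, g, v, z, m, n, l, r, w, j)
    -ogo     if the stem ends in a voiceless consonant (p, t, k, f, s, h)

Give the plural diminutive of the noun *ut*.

*ut*: last vowel = /u/, a back vowel → -gag → *utgag*.
Since the final consonant of the diminutive form *utgag* is /g/ (voiced), it takes -u, giving *utgagu*.

utgagu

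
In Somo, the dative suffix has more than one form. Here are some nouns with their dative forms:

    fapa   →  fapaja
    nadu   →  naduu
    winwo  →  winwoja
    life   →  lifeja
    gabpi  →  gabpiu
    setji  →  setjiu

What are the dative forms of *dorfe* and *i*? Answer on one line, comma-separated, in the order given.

dorfeja, iu

The pattern is height harmony: -u when the last vowel of the stem is a high vowel (*nadu*, *gabpi*, *setji*); -ja when the last vowel of the stem is a non-high vowel (*fapa*, *winwo*, *life*).
Since the last vowel of *dorfe* is /e/ (a non-high vowel), it takes -ja, giving *dorfeja*.
The last vowel of *i* is /i/, which is a high vowel, so the suffix is -u, giving *iu*.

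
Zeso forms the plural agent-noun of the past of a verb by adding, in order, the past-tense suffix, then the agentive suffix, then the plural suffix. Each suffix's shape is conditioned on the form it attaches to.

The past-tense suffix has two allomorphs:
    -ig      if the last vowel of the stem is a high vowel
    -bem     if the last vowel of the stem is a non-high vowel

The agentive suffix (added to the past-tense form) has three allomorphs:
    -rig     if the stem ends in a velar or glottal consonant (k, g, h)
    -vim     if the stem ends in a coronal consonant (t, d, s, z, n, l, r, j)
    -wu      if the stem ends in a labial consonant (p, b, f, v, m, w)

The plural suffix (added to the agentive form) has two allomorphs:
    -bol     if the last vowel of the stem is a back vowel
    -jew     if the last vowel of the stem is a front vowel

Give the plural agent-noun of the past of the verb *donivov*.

*donivov* — last vowel /o/ (a non-high vowel) → -bem → *donivovbem*.
Since the final consonant of the past-tense form *donivovbem* is /m/ (labial), it takes -wu, giving *donivovbemwu*.
The last vowel of the agentive form *donivovbemwu* is /u/, which is a back vowel, so the plural suffix is -bol, giving *donivovbemwubol*.

donivovbemwubol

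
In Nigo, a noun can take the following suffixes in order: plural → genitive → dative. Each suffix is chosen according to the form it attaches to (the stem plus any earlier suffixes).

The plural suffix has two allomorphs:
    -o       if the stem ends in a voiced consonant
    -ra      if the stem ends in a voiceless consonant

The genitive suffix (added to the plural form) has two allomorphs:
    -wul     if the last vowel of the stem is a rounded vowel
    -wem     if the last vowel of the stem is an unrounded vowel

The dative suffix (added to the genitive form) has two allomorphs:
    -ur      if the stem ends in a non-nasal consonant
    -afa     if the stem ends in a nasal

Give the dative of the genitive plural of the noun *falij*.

falijowulur

The final consonant of *falij* is /j/, which is voiced, so the plural suffix is -o, giving *falijo*.
The last vowel of the plural form *falijo* is /o/, which is a rounded vowel, so the genitive suffix is -wul, giving *falijowul*.
The genitive form *falijowul*: final consonant = /l/, non-nasal → -ur → *falijowulur*.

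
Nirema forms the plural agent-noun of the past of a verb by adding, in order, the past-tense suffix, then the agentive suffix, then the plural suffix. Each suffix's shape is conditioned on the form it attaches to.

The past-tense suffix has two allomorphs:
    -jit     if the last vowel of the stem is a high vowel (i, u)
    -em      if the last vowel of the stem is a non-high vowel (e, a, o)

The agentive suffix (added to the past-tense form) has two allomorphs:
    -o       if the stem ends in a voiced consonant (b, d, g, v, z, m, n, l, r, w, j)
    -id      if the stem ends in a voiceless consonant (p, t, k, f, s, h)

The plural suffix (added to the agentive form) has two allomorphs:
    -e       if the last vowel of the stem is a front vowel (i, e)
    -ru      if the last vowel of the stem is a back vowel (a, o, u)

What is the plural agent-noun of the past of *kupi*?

kupijitide

The last vowel of *kupi* is /i/, which is a high vowel, so the past-tense suffix is -jit, giving *kupijit*.
The past-tense form *kupijit*: final consonant = /t/, voiceless → -id → *kupijitid*.
The agentive form *kupijitid* — last vowel /i/ (a front vowel) → -e → *kupijitide*.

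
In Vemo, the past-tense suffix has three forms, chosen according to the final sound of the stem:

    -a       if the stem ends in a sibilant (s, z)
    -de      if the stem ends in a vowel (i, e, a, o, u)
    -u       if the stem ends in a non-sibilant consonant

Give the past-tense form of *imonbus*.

imonbusa

*imonbus* — final sound /s/ (a sibilant) → -a → *imonbusa*.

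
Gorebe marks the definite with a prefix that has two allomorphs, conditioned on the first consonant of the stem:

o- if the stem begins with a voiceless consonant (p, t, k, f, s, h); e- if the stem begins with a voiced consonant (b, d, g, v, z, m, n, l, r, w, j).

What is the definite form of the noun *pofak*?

opofak

*pofak*: first consonant = /p/, voiceless → o- → *opofak*.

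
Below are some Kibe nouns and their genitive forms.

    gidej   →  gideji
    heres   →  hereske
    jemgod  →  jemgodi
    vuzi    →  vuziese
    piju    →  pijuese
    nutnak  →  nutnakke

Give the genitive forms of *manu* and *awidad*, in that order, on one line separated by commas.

The alternation tracks the final sound of the stem — -ke when the stem ends in a voiceless consonant (*heres*, *nutnak*); -i when the stem ends in a voiced consonant (*gidej*, *jemgod*); -ese when the stem ends in a vowel (*vuzi*, *piju*).
Since the final sound of *manu* is /u/ (a vowel), it takes -ese, giving *manuese*.
The final sound of *awidad* is /d/, which is a voiced consonant, so the suffix is -i, giving *awidadi*.

manuese, awidadi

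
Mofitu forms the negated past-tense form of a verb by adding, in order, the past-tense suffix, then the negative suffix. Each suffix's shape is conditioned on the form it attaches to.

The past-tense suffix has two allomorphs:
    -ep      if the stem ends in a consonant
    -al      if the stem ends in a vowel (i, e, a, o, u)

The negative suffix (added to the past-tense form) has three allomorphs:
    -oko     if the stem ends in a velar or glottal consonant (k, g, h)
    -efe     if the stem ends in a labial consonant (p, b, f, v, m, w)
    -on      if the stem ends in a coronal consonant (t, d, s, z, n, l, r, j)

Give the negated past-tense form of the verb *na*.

*na*: final sound = /a/, a vowel → -al → *naal*.
The final consonant of the past-tense form *naal* is /l/, which is coronal, so the negative suffix is -on, giving *naalon*.

naalon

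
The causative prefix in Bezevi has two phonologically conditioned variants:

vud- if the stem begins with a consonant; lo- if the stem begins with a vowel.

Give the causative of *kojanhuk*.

vudkojanhuk

*kojanhuk* — first sound /k/ (a consonant) → vud- → *vudkojanhuk*.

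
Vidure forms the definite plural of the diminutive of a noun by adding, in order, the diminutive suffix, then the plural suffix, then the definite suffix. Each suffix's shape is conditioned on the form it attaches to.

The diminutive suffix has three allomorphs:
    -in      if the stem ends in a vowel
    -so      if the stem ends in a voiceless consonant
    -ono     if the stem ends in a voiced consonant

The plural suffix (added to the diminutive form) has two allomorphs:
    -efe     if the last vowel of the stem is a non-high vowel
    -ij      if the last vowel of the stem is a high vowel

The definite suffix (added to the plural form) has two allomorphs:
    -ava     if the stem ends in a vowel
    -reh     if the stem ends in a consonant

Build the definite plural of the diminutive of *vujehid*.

vujehidonoefeava

Since the final sound of *vujehid* is /d/ (a voiced consonant), it takes -ono, giving *vujehidono*.
The last vowel of the diminutive form *vujehidono* is /o/, which is a non-high vowel, so the plural suffix is -efe, giving *vujehidonoefe*.
The final sound of the plural form *vujehidonoefe* is /e/, which is a vowel, so the definite suffix is -ava, giving *vujehidonoefeava*.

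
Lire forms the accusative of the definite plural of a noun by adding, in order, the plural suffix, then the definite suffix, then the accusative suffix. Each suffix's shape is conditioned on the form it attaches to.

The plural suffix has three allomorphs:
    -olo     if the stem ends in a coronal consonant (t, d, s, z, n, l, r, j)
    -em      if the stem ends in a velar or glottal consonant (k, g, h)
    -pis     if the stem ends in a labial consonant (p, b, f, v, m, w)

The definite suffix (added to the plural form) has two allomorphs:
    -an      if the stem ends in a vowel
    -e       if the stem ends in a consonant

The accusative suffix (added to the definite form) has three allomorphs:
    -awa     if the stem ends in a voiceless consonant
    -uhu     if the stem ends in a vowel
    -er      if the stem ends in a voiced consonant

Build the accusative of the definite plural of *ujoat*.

ujoatoloaner

*ujoat*: final consonant = /t/, coronal → -olo → *ujoatolo*.
The plural form *ujoatolo* — final sound /o/ (a vowel) → -an → *ujoatoloan*.
The definite form *ujoatoloan*: final sound = /n/, a voiced consonant → -er → *ujoatoloaner*.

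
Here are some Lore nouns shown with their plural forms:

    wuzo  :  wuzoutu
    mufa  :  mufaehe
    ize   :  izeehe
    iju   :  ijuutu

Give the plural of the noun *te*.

teehe

The alternation tracks the last vowel of the stem — -utu when the last vowel of the stem is a rounded vowel (*wuzo*, *iju*); -ehe when the last vowel of the stem is an unrounded vowel (*mufa*, *ize*).
*te* — last vowel /e/ (an unrounded vowel) → -ehe → *teehe*.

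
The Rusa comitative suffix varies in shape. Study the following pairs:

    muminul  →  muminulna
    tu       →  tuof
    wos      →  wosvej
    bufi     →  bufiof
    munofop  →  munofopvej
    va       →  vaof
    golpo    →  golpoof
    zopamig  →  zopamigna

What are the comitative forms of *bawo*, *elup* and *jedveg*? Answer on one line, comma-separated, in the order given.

bawoof, elupvej, jedvegna

Looking at the final sound of each stem: -vej when the stem ends in a voiceless consonant (*wos*, *munofop*); -na when the stem ends in a voiced consonant (*muminul*, *zopamig*); -of when the stem ends in a vowel (*tu*, *bufi*, *va*, *golpo*).
The final sound of *bawo* is /o/, which is a vowel, so the suffix is -of, giving *bawoof*.
*elup* — final sound /p/ (a voiceless consonant) → -vej → *elupvej*.
*jedveg*: final sound = /g/, a voiced consonant → -na → *jedvegna*.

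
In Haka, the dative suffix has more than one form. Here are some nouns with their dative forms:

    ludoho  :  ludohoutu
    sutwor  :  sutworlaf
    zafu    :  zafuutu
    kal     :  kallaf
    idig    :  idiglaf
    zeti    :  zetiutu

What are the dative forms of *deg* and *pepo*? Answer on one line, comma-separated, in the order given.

deglaf, pepoutu

The suffix is conditioned by the final sound: -laf when the stem ends in a consonant (*sutwor*, *kal*, *idig*); -utu when the stem ends in a vowel (*ludoho*, *zafu*, *zeti*).
The final sound of *deg* is /g/, which is a consonant, so the suffix is -laf, giving *deglaf*.
*pepo*: final sound = /o/, a vowel → -utu → *pepoutu*.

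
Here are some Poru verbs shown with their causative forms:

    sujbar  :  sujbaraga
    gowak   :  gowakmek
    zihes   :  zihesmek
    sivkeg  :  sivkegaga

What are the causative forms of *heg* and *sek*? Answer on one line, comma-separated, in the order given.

hegaga, sekmek

The pattern is voicing of the final consonant: -mek when the stem ends in a voiceless consonant (*gowak*, *zihes*); -aga when the stem ends in a voiced consonant (*sujbar*, *sivkeg*).
Since the final consonant of *heg* is /g/ (voiced), it takes -aga, giving *hegaga*.
*sek*: final consonant = /k/, voiceless → -mek → *sekmek*.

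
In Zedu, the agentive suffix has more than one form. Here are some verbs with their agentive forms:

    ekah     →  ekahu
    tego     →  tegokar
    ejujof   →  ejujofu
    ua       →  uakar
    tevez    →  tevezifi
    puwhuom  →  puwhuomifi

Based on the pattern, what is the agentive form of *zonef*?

zonefu

The suffix is conditioned by the final sound: -u when the stem ends in a voiceless consonant (*ekah*, *ejujof*); -ifi when the stem ends in a voiced consonant (*tevez*, *puwhuom*); -kar when the stem ends in a vowel (*tego*, *ua*).
Since the final sound of *zonef* is /f/ (a voiceless consonant), it takes -u, giving *zonefu*.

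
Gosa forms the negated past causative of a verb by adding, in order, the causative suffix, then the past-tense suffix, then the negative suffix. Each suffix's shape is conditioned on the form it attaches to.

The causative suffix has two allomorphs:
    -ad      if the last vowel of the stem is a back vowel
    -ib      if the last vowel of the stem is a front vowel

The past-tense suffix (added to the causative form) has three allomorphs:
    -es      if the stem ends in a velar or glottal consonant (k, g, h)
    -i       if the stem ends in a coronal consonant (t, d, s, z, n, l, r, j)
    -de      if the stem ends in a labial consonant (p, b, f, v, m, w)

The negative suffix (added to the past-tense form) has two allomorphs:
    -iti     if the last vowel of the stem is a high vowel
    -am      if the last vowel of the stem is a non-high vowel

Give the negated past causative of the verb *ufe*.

Since the last vowel of *ufe* is /e/ (a front vowel), it takes -ib, giving *ufeib*.
The final consonant of the causative form *ufeib* is /b/, which is labial, so the past-tense suffix is -de, giving *ufeibde*.
The past-tense form *ufeibde*: last vowel = /e/, a non-high vowel → -am → *ufeibdeam*.

ufeibdeam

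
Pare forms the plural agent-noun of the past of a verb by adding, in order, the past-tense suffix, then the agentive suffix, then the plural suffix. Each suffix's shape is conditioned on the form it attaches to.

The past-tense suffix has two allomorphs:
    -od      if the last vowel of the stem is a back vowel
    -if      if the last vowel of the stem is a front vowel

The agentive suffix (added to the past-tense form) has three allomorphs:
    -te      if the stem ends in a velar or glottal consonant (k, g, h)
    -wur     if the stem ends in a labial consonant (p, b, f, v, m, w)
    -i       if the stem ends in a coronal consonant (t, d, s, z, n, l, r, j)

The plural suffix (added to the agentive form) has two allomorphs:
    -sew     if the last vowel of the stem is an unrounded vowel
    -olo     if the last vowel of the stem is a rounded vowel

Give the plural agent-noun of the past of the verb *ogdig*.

ogdigifwurolo

*ogdig*: last vowel = /i/, a front vowel → -if → *ogdigif*.
Since the final consonant of the past-tense form *ogdigif* is /f/ (labial), it takes -wur, giving *ogdigifwur*.
The agentive form *ogdigifwur*: last vowel = /u/, a rounded vowel → -olo → *ogdigifwurolo*.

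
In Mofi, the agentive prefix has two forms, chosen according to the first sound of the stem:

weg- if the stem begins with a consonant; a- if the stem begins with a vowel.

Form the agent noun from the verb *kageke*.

wegkageke

Since the first sound of *kageke* is /k/ (a consonant), it takes weg-, giving *wegkageke*.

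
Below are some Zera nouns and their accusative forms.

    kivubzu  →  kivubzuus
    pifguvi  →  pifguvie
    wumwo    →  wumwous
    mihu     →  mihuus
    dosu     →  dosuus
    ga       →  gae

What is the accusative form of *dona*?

donae

The alternation tracks the last vowel of the stem — -us when the last vowel of the stem is a rounded vowel (*kivubzu*, *wumwo*, *mihu*, *dosu*); -e when the last vowel of the stem is an unrounded vowel (*pifguvi*, *ga*).
*dona* — last vowel /a/ (an unrounded vowel) → -e → *donae*.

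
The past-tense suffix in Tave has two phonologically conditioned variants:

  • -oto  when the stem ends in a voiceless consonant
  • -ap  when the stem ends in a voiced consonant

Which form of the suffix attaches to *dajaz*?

-ap

Since the final consonant of *dajaz* is /z/ (voiced), it takes -ap.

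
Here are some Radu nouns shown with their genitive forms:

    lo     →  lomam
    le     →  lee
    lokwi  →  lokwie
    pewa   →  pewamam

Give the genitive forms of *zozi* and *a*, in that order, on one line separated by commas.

The pattern is front/back vowel harmony: -e when the last vowel of the stem is a front vowel (*le*, *lokwi*); -mam when the last vowel of the stem is a back vowel (*lo*, *pewa*).
*zozi*: last vowel = /i/, a front vowel → -e → *zozie*.
The last vowel of *a* is /a/, which is a back vowel, so the suffix is -mam, giving *amam*.

zozie, amam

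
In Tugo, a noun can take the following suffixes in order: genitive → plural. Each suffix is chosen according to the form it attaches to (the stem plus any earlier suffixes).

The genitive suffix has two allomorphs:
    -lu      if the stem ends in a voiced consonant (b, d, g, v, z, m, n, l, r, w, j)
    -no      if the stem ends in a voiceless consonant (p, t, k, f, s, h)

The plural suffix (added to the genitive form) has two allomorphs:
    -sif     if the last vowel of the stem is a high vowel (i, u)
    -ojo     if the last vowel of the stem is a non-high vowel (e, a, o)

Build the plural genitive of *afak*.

afaknoojo

Since the final consonant of *afak* is /k/ (voiceless), it takes -no, giving *afakno*.
The last vowel of the genitive form *afakno* is /o/, which is a non-high vowel, so the plural suffix is -ojo, giving *afaknoojo*.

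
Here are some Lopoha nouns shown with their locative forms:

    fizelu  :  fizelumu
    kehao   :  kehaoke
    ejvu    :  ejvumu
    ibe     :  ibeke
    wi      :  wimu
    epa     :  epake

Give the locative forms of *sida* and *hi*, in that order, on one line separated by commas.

Looking at the last vowel of each stem: -mu when the last vowel of the stem is a high vowel (*fizelu*, *ejvu*, *wi*); -ke when the last vowel of the stem is a non-high vowel (*kehao*, *ibe*, *epa*).
*sida* — last vowel /a/ (a non-high vowel) → -ke → *sidake*.
*hi*: last vowel = /i/, a high vowel → -mu → *himu*.

sidake, himu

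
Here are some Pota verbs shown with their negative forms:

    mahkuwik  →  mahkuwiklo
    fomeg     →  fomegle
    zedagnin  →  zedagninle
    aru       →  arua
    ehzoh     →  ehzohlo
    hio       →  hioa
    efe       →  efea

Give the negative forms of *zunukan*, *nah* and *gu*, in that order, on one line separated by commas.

The alternation tracks the final sound of the stem — -lo when the stem ends in a voiceless consonant (*mahkuwik*, *ehzoh*); -le when the stem ends in a voiced consonant (*fomeg*, *zedagnin*); -a when the stem ends in a vowel (*aru*, *hio*, *efe*).
Since the final sound of *zunukan* is /n/ (a voiced consonant), it takes -le, giving *zunukanle*.
Since the final sound of *nah* is /h/ (a voiceless consonant), it takes -lo, giving *nahlo*.
*gu* — final sound /u/ (a vowel) → -a → *gua*.

zunukanle, nahlo, gua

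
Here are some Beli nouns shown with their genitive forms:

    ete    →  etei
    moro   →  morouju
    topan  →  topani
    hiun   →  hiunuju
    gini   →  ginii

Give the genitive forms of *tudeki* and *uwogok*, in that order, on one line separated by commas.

tudekii, uwogokuju

The alternation tracks the last vowel of the stem — -uju when the last vowel of the stem is a rounded vowel (*moro*, *hiun*); -i when the last vowel of the stem is an unrounded vowel (*ete*, *topan*, *gini*).
Since the last vowel of *tudeki* is /i/ (an unrounded vowel), it takes -i, giving *tudekii*.
The last vowel of *uwogok* is /o/, which is a rounded vowel, so the suffix is -uju, giving *uwogokuju*.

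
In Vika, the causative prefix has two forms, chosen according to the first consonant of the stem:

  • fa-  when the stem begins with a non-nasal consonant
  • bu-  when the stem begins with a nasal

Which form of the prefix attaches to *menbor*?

The first consonant of *menbor* is /m/, which is a nasal, so the prefix is bu-.

bu-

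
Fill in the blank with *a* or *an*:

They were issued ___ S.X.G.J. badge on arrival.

The indefinite article is chosen by the initial *sound* of the following word, not its spelling.
The initialism *S.X.G.J.* is read letter by letter; the first letter, S, is pronounced /ɛs/, which begins with a vowel sound.
So the article is *an*: They were issued an S.X.G.J. badge on arrival.

an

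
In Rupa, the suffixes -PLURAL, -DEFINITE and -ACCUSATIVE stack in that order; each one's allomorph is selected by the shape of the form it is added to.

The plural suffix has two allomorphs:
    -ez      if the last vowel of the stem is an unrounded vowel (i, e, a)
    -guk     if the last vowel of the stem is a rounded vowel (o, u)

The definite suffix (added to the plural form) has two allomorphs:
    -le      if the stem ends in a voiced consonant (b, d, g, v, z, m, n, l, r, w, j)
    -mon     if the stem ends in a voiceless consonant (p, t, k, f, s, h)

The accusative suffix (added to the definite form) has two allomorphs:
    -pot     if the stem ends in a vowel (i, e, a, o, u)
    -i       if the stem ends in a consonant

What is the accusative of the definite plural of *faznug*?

faznuggukmoni

The last vowel of *faznug* is /u/, which is a rounded vowel, so the plural suffix is -guk, giving *faznugguk*.
The plural form *faznugguk*: final consonant = /k/, voiceless → -mon → *faznuggukmon*.
The final sound of the definite form *faznuggukmon* is /n/, which is a consonant, so the accusative suffix is -i, giving *faznuggukmoni*.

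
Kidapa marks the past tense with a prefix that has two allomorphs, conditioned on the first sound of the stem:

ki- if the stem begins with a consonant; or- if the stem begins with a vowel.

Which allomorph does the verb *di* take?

*di* — first sound /d/ (a consonant) → ki-.

ki-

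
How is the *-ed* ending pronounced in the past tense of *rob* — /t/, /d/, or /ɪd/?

/d/

The stem *rob* ends in a voiced sound other than /d/.
The -ed suffix is realized as /ɪd/ after /t, d/; as /t/ after other voiceless consonants; and as /d/ after other voiced sounds.
So -ed on *rob* is pronounced /d/.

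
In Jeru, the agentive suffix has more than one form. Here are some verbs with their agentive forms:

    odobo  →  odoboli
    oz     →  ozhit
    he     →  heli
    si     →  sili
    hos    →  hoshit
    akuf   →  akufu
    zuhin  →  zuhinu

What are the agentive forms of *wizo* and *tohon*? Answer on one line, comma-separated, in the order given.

wizoli, tohonu

The pattern is sibilance of the final sound: -hit when the stem ends in a sibilant (*oz*, *hos*); -u when the stem ends in a non-sibilant consonant (*akuf*, *zuhin*); -li when the stem ends in a vowel (*odobo*, *he*, *si*).
The final sound of *wizo* is /o/, which is a vowel, so the suffix is -li, giving *wizoli*.
Since the final sound of *tohon* is /n/ (a non-sibilant consonant), it takes -u, giving *tohonu*.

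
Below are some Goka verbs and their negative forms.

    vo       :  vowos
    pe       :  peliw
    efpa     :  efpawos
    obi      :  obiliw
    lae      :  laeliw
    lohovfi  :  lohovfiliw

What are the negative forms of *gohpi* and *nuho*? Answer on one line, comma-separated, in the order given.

The pattern is front/back vowel harmony: -liw when the last vowel of the stem is a front vowel (*pe*, *obi*, *lae*, *lohovfi*); -wos when the last vowel of the stem is a back vowel (*vo*, *efpa*).
The last vowel of *gohpi* is /i/, which is a front vowel, so the suffix is -liw, giving *gohpiliw*.
*nuho*: last vowel = /o/, a back vowel → -wos → *nuhowos*.

gohpiliw, nuhowos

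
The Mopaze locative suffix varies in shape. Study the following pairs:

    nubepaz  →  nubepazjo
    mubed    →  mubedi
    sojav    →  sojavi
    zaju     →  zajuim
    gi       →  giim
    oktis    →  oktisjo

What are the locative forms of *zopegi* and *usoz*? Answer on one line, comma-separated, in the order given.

zopegiim, usozjo

The pattern is sibilance of the final sound: -jo when the stem ends in a sibilant (*nubepaz*, *oktis*); -i when the stem ends in a non-sibilant consonant (*mubed*, *sojav*); -im when the stem ends in a vowel (*zaju*, *gi*).
Since the final sound of *zopegi* is /i/ (a vowel), it takes -im, giving *zopegiim*.
*usoz*: final sound = /z/, a sibilant → -jo → *usozjo*.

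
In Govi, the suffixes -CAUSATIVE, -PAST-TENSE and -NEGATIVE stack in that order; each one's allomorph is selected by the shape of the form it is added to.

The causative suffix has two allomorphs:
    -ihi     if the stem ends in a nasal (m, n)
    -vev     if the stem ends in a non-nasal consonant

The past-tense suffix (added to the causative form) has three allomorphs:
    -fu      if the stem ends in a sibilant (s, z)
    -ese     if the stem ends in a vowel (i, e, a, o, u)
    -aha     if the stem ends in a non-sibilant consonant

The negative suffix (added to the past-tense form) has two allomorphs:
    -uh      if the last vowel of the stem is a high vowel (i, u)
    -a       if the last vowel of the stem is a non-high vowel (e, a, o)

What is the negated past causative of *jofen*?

The final consonant of *jofen* is /n/, which is a nasal, so the causative suffix is -ihi, giving *jofenihi*.
Since the final sound of the causative form *jofenihi* is /i/ (a vowel), it takes -ese, giving *jofenihiese*.
The past-tense form *jofenihiese* — last vowel /e/ (a non-high vowel) → -a → *jofenihiesea*.

jofenihiesea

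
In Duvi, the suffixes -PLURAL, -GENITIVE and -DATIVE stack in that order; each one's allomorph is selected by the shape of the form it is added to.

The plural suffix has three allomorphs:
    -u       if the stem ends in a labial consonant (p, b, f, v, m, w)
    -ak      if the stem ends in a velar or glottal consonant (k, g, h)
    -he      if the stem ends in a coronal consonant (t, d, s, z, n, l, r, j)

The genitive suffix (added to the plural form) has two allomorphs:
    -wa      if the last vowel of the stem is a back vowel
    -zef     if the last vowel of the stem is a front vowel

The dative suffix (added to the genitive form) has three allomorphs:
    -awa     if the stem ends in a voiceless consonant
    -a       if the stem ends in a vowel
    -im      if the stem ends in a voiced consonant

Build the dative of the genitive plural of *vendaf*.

vendafuwaa

*vendaf*: final consonant = /f/, labial → -u → *vendafu*.
The plural form *vendafu* — last vowel /u/ (a back vowel) → -wa → *vendafuwa*.
The final sound of the genitive form *vendafuwa* is /a/, which is a vowel, so the dative suffix is -a, giving *vendafuwaa*.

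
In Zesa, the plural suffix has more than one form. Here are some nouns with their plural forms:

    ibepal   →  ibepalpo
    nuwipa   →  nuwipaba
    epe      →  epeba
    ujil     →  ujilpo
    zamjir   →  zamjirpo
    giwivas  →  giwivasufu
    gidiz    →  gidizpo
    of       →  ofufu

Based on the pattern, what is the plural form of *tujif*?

Looking at the final sound of each stem: -ufu when the stem ends in a voiceless consonant (*giwivas*, *of*); -po when the stem ends in a voiced consonant (*ibepal*, *ujil*, *zamjir*, *gidiz*); -ba when the stem ends in a vowel (*nuwipa*, *epe*).
Since the final sound of *tujif* is /f/ (a voiceless consonant), it takes -ufu, giving *tujifufu*.

tujifufu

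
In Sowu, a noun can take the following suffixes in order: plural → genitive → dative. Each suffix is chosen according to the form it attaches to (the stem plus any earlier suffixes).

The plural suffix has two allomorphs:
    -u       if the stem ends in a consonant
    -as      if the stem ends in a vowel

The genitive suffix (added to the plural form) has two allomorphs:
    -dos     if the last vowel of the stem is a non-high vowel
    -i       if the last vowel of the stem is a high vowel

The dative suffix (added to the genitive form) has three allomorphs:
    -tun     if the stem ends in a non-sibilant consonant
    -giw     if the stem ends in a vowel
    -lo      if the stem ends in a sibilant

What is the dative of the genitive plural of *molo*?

The final sound of *molo* is /o/, which is a vowel, so the plural suffix is -as, giving *moloas*.
Since the last vowel of the plural form *moloas* is /a/ (a non-high vowel), it takes -dos, giving *moloasdos*.
Since the final sound of the genitive form *moloasdos* is /s/ (a sibilant), it takes -lo, giving *moloasdoslo*.

moloasdoslo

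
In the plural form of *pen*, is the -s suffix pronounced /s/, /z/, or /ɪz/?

The stem *pen* ends in a voiced non-sibilant sound.
The plural suffix surfaces as /ɪz/ after sibilants, /s/ after other voiceless consonants, and /z/ after other voiced sounds.
So the plural -s on *pen* is pronounced /z/.

/z/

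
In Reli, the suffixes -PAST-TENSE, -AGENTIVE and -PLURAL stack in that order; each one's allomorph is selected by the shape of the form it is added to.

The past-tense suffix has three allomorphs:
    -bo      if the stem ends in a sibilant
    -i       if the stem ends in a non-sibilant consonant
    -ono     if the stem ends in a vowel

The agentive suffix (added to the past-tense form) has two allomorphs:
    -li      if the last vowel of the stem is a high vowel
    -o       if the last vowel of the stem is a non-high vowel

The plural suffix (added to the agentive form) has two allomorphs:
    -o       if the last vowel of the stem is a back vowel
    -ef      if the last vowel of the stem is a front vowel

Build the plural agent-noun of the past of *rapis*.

rapisbooo

Since the final sound of *rapis* is /s/ (a sibilant), it takes -bo, giving *rapisbo*.
The last vowel of the past-tense form *rapisbo* is /o/, which is a non-high vowel, so the agentive suffix is -o, giving *rapisboo*.
The last vowel of the agentive form *rapisboo* is /o/, which is a back vowel, so the plural suffix is -o, giving *rapisbooo*.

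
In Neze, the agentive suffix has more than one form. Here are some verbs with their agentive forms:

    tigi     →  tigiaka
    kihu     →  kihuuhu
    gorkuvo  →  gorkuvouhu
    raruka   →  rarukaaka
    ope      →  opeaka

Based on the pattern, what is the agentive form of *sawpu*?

sawpuuhu

The suffix is conditioned by the last vowel: -uhu when the last vowel of the stem is a rounded vowel (*kihu*, *gorkuvo*); -aka when the last vowel of the stem is an unrounded vowel (*tigi*, *raruka*, *ope*).
Since the last vowel of *sawpu* is /u/ (a rounded vowel), it takes -uhu, giving *sawpuuhu*.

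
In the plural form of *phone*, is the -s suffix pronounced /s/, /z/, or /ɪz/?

/z/

The stem *phone* ends in a voiced non-sibilant sound.
The plural suffix surfaces as /ɪz/ after sibilants, /s/ after other voiceless consonants, and /z/ after other voiced sounds.
So the plural -s on *phone* is pronounced /z/.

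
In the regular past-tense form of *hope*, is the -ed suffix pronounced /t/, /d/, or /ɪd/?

/t/

The stem *hope* ends in a voiceless consonant other than /t/.
The -ed suffix is realized as /ɪd/ after /t, d/; as /t/ after other voiceless consonants; and as /d/ after other voiced sounds.
So -ed on *hope* is pronounced /t/.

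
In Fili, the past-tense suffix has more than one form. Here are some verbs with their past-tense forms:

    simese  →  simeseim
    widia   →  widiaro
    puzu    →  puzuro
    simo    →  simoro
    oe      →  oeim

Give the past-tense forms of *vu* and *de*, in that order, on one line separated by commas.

Looking at the last vowel of each stem: -im when the last vowel of the stem is a front vowel (*simese*, *oe*); -ro when the last vowel of the stem is a back vowel (*widia*, *puzu*, *simo*).
*vu*: last vowel = /u/, a back vowel → -ro → *vuro*.
Since the last vowel of *de* is /e/ (a front vowel), it takes -im, giving *deim*.

vuro, deim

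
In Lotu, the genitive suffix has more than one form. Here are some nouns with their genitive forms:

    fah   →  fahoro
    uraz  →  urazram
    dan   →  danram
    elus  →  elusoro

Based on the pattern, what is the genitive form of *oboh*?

obohoro

The suffix is conditioned by the final consonant: -oro when the stem ends in a voiceless consonant (*fah*, *elus*); -ram when the stem ends in a voiced consonant (*uraz*, *dan*).
The final consonant of *oboh* is /h/, which is voiceless, so the suffix is -oro, giving *obohoro*.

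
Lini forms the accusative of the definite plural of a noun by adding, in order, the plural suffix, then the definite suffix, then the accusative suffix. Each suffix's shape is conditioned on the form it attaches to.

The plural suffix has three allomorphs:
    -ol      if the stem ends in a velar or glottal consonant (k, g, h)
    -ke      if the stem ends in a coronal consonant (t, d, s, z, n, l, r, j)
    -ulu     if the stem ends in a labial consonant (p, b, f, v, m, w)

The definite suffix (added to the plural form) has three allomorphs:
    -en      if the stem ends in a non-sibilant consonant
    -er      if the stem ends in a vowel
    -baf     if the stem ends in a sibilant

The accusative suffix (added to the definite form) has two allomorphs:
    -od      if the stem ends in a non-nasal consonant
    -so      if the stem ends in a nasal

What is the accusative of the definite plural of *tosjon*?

tosjonkeerod

*tosjon*: final consonant = /n/, coronal → -ke → *tosjonke*.
The final sound of the plural form *tosjonke* is /e/, which is a vowel, so the definite suffix is -er, giving *tosjonkeer*.
The final consonant of the definite form *tosjonkeer* is /r/, which is non-nasal, so the accusative suffix is -od, giving *tosjonkeerod*.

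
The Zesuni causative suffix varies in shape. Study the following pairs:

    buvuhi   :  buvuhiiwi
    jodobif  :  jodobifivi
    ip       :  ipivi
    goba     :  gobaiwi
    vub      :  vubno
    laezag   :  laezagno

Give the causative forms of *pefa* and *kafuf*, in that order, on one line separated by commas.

pefaiwi, kafufivi

The pattern is voicing of the final sound: -ivi when the stem ends in a voiceless consonant (*jodobif*, *ip*); -no when the stem ends in a voiced consonant (*vub*, *laezag*); -iwi when the stem ends in a vowel (*buvuhi*, *goba*).
Since the final sound of *pefa* is /a/ (a vowel), it takes -iwi, giving *pefaiwi*.
*kafuf*: final sound = /f/, a voiceless consonant → -ivi → *kafufivi*.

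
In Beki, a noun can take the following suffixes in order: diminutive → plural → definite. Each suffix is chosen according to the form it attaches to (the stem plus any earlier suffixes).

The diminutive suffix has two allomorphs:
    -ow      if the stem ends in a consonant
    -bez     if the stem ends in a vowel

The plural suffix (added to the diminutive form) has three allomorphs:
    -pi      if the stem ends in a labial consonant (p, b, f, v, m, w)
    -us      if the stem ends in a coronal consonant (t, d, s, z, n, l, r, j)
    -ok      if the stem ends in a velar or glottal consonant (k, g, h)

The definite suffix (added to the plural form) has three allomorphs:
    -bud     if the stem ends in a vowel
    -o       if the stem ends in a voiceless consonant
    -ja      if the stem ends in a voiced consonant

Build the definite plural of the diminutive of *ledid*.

ledidowpibud

The final sound of *ledid* is /d/, which is a consonant, so the diminutive suffix is -ow, giving *ledidow*.
The diminutive form *ledidow* — final consonant /w/ (labial) → -pi → *ledidowpi*.
The plural form *ledidowpi* — final sound /i/ (a vowel) → -bud → *ledidowpibud*.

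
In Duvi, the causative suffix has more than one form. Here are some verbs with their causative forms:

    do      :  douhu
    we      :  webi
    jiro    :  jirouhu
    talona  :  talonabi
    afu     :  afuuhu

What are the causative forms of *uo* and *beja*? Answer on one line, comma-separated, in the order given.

uouhu, bejabi

The alternation tracks the last vowel of the stem — -uhu when the last vowel of the stem is a rounded vowel (*do*, *jiro*, *afu*); -bi when the last vowel of the stem is an unrounded vowel (*we*, *talona*).
*uo*: last vowel = /o/, a rounded vowel → -uhu → *uouhu*.
The last vowel of *beja* is /a/, which is an unrounded vowel, so the suffix is -bi, giving *bejabi*.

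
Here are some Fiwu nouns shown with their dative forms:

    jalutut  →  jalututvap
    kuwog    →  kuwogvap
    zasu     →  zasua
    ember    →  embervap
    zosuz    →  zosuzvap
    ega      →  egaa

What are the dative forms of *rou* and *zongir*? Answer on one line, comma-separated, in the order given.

roua, zongirvap

The suffix is conditioned by the final sound: -vap when the stem ends in a consonant (*jalutut*, *kuwog*, *ember*, *zosuz*); -a when the stem ends in a vowel (*zasu*, *ega*).
The final sound of *rou* is /u/, which is a vowel, so the suffix is -a, giving *roua*.
Since the final sound of *zongir* is /r/ (a consonant), it takes -vap, giving *zongirvap*.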